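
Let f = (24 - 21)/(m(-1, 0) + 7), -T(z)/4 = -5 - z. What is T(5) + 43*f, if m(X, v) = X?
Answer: 123/2 ≈ 61.500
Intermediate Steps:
T(z) = 20 + 4*z (T(z) = -4*(-5 - z) = 20 + 4*z)
f = ½ (f = (24 - 21)/(-1 + 7) = 3/6 = 3*(⅙) = ½ ≈ 0.50000)
T(5) + 43*f = (20 + 4*5) + 43*(½) = (20 + 20) + 43/2 = 40 + 43/2 = 123/2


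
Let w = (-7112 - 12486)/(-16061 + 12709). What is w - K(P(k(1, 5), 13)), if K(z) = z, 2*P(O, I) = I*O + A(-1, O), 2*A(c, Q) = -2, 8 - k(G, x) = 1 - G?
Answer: -76515/1676 ≈ -45.653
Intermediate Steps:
k(G, x) = 7 + G (k(G, x) = 8 - (1 - G) = 8 + (-1 + G) = 7 + G)
A(c, Q) = -1 (A(c, Q) = (½)*(-2) = -1)
P(O, I) = -½ + I*O/2 (P(O, I) = (I*O - 1)/2 = (-1 + I*O)/2 = -½ + I*O/2)
w = 9799/1676 (w = -19598/(-3352) = -19598*(-1/3352) = 9799/1676 ≈ 5.8467)
w - K(P(k(1, 5), 13)) = 9799/1676 - (-½ + (½)*13*(7 + 1)) = 9799/1676 - (-½ + (½)*13*8) = 9799/1676 - (-½ + 52) = 9799/1676 - 1*103/2 = 9799/1676 - 103/2 = -76515/1676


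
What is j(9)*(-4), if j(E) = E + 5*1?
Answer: -56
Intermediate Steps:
j(E) = 5 + E (j(E) = E + 5 = 5 + E)
j(9)*(-4) = (5 + 9)*(-4) = 14*(-4) = -56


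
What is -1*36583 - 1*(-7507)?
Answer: -29076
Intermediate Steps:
-1*36583 - 1*(-7507) = -36583 + 7507 = -29076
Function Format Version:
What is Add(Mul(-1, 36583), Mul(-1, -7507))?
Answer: -29076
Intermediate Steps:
Add(Mul(-1, 36583), Mul(-1, -7507)) = Add(-36583, 7507) = -29076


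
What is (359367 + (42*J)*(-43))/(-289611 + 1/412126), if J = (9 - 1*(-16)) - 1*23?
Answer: -29323177026/23871244597 ≈ -1.2284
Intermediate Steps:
J = 2 (J = (9 + 16) - 23 = 25 - 23 = 2)
(359367 + (42*J)*(-43))/(-289611 + 1/412126) = (359367 + (42*2)*(-43))/(-289611 + 1/412126) = (359367 + 84*(-43))/(-289611 + 1/412126) = (359367 - 3612)/(-119356222985/412126) = 355755*(-412126/119356222985) = -29323177026/23871244597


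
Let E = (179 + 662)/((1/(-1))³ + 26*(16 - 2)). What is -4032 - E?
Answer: -1464457/363 ≈ -4034.3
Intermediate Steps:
E = 841/363 (E = 841/((1*(-1))³ + 26*14) = 841/((-1)³ + 364) = 841/(-1 + 364) = 841/363 ≈ 2.3168)
-4032 - E = -4032 - 1*841/363 = -4032 - 841/363 = -1464457/363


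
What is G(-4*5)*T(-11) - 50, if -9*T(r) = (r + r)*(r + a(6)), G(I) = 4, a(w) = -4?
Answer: -590/3 ≈ -196.67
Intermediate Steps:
T(r) = -2*r*(-4 + r)/9 (T(r) = -(r + r)*(r - 4)/9 = -2*r*(-4 + r)/9)
G(-4*5)*T(-11) - 50 = 4*((2/9)*(-11)*(4 - 1*(-11))) - 50 = 4*((2/9)*(-11)*(4 + 11)) - 50 = 4*((2/9)*(-11)*15) - 50 = 4*(-110/3) - 50 = -440/3 - 50 = -590/3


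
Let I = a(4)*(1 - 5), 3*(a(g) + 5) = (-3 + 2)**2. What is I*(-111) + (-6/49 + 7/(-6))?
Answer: -609547/294 ≈ -2073.3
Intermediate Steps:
a(g) = -14/3 (a(g) = -5 + (-3 + 2)**2/3 = -5 + (1/3)*(-1)**2 = -5 + (1/3)*1 = -5 + 1/3 = -14/3)
I = 56/3 (I = -14*(1 - 5)/3 = -14/3*(-4) = 56/3 ≈ 18.667)
I*(-111) + (-6/49 + 7/(-6)) = (56/3)*(-111) + (-6/49 + 7/(-6)) = -2072 + (-6*1/49 + 7*(-1/6)) = -2072 + (-6/49 - 7/6) = -2072 - 379/294 = -609547/294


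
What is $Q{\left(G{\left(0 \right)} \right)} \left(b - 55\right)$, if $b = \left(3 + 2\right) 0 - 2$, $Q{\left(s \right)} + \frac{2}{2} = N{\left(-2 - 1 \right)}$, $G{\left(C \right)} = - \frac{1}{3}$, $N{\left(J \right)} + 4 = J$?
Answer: $456$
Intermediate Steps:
$N{\left(J \right)} = -4 + J$
$G{\left(C \right)} = - \frac{1}{3}$ ($G{\left(C \right)} = \left(-1\right) \frac{1}{3} = - \frac{1}{3}$)
$Q{\left(s \right)} = -8$ ($Q{\left(s \right)} = -1 - 7 = -8$)
$b = -2$ ($b = 5 \cdot 0 - 2 = 0 - 2 = -2$)
$Q{\left(G{\left(0 \right)} \right)} \left(b - 55\right) = - 8 \left(-2 - 55\right) = \left(-8\right) \left(-57\right) = 456$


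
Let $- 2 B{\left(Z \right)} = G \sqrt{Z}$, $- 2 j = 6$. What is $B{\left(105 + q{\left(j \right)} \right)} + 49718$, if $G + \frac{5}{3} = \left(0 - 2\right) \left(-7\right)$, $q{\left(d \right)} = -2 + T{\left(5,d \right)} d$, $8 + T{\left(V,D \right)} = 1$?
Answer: $49718 - \frac{37 \sqrt{31}}{3} \approx 49649.0$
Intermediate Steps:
$j = -3$ ($j = \left(- \frac{1}{2}\right) 6 = -3$)
$T{\left(V,D \right)} = -7$ ($T{\left(V,D \right)} = -8 + 1 = -7$)
$q{\left(d \right)} = -2 - 7 d$
$G = \frac{37}{3}$ ($G = - \frac{5}{3} + \left(0 - 2\right) \left(-7\right) = - \frac{5}{3} - -14 = - \frac{5}{3} + 14 = \frac{37}{3} \approx 12.333$)
$B{\left(Z \right)} = - \frac{37 \sqrt{Z}}{6}$ ($B{\left(Z \right)} = - \frac{\frac{37}{3} \sqrt{Z}}{2} = - \frac{37 \sqrt{Z}}{6}$)
$B{\left(105 + q{\left(j \right)} \right)} + 49718 = - \frac{37 \sqrt{105 - -19}}{6} + 49718 = - \frac{37 \sqrt{105 + \left(-2 + 21\right)}}{6} + 49718 = - \frac{37 \sqrt{105 + 19}}{6} + 49718 = - \frac{37 \sqrt{124}}{6} + 49718 = - \frac{37 \cdot 2 \sqrt{31}}{6} + 49718 = - \frac{37 \sqrt{31}}{3} + 49718 = 49718 - \frac{37 \sqrt{31}}{3}$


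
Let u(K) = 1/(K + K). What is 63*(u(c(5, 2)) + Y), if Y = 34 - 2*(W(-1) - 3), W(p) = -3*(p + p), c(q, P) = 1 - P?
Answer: 3465/2 ≈ 1732.5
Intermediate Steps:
u(K) = 1/(2*K)
W(p) = -6*p
Y = 28 (Y = 34 - 2*(-6*(-1) - 3) = 34 - 2*(6 - 3) = 34 - 2*3 = 34 - 1*6 = 34 - 6 = 28)
63*(u(c(5, 2)) + Y) = 63*(1/(2*(1 - 1*2)) + 28) = 63*(1/(2*(1 - 2)) + 28) = 63*((1/2)/(-1) + 28) = 63*((1/2)*(-1) + 28) = 63*(-1/2 + 28) = 63*(55/2) = 3465/2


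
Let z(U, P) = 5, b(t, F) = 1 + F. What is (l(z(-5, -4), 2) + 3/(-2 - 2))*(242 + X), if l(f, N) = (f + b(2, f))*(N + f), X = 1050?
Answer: 98515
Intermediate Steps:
l(f, N) = (1 + 2*f)*(N + f) (l(f, N) = (f + (1 + f))*(N + f) = (1 + 2*f)*(N + f))
(l(z(-5, -4), 2) + 3/(-2 - 2))*(242 + X) = ((2 + 5 + 2*5**2 + 2*2*5) + 3/(-2 - 2))*(242 + 1050) = ((2 + 5 + 2*25 + 20) + 3/(-4))*1292 = ((2 + 5 + 50 + 20) - 1/4*3)*1292 = (77 - 3/4)*1292 = (305/4)*1292 = 98515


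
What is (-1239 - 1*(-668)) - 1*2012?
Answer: -2583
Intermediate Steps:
(-1239 - 1*(-668)) - 1*2012 = (-1239 + 668) - 2012 = -571 - 2012 = -2583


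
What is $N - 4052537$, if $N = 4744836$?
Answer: $692299$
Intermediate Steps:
$N - 4052537 = 4744836 - 4052537 = 692299$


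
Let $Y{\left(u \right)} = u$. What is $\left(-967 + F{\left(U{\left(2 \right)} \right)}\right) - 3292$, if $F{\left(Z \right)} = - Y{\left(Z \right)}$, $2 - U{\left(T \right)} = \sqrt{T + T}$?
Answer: $-4259$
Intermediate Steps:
$U{\left(T \right)} = 2 - \sqrt{2} \sqrt{T}$ ($U{\left(T \right)} = 2 - \sqrt{T + T} = 2 - \sqrt{2 T} = 2 - \sqrt{2} \sqrt{T}$)
$F{\left(Z \right)} = - Z$
$\left(-967 + F{\left(U{\left(2 \right)} \right)}\right) - 3292 = \left(-967 - \left(2 - \sqrt{2} \sqrt{2}\right)\right) - 3292 = \left(-967 - \left(2 - 2\right)\right) - 3292 = \left(-967 - 0\right) - 3292 = \left(-967 + 0\right) - 3292 = -967 - 3292 = -4259$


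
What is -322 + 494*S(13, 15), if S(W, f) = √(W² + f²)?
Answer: -322 + 494*√394 ≈ 9483.6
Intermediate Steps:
-322 + 494*S(13, 15) = -322 + 494*√(13² + 15²) = -322 + 494*√(169 + 225) = -322 + 494*√394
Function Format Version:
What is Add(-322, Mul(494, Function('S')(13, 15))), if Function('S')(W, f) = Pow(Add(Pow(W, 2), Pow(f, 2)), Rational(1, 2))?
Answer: Add(-322, Mul(494, Pow(394, Rational(1, 2)))) ≈ 9483.6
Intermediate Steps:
Add(-322, Mul(494, Function('S')(13, 15))) = Add(-322, Mul(494, Pow(Add(Pow(13, 2), Pow(15, 2)), Rational(1, 2)))) = Add(-322, Mul(494, Pow(Add(169, 225), Rational(1, 2)))) = Add(-322, Mul(494, Pow(394, Rational(1, 2))))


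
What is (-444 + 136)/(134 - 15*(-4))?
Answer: -154/97 ≈ -1.5876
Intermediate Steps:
(-444 + 136)/(134 - 15*(-4)) = -308/(134 + 60) = -308/194 = -308*1/194 = -154/97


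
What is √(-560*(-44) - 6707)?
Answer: √17933 ≈ 133.91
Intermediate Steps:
√(-560*(-44) - 6707) = √(24640 - 6707) = √17933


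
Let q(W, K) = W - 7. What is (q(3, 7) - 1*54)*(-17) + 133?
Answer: 1119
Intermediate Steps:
q(W, K) = -7 + W
(q(3, 7) - 1*54)*(-17) + 133 = ((-7 + 3) - 1*54)*(-17) + 133 = (-4 - 54)*(-17) + 133 = -58*(-17) + 133 = 986 + 133 = 1119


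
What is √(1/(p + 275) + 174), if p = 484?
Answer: √100238853/759 ≈ 13.191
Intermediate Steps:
√(1/(p + 275) + 174) = √(1/(484 + 275) + 174) = √(1/759 + 174) = √(132067/759) = √100238853/759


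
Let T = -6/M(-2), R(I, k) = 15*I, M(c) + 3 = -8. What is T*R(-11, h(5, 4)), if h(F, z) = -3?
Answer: -90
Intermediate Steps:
M(c) = -11 (M(c) = -3 - 8 = -11)
T = 6/11 (T = -6/(-11) = -6*(-1/11) = 6/11 ≈ 0.54545)
T*R(-11, h(5, 4)) = 6*(15*(-11))/11 = (6/11)*(-165) = -90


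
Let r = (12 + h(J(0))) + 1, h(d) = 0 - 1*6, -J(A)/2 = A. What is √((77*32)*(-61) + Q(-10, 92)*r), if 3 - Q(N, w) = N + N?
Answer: I*√150143 ≈ 387.48*I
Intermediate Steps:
J(A) = -2*A
h(d) = -6 (h(d) = 0 - 6 = -6)
Q(N, w) = 3 - 2*N (Q(N, w) = 3 - (N + N) = 3 - 2*N)
r = 7 (r = (12 - 6) + 1 = 6 + 1 = 7)
√((77*32)*(-61) + Q(-10, 92)*r) = √((77*32)*(-61) + (3 - 2*(-10))*7) = √(2464*(-61) + (3 + 20)*7) = √(-150304 + 23*7) = √(-150304 + 161) = √(-150143) = I*√150143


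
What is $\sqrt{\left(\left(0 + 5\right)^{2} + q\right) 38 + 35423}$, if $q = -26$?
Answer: $\sqrt{35385} \approx 188.11$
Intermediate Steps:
$\sqrt{\left(\left(0 + 5\right)^{2} + q\right) 38 + 35423} = \sqrt{\left(\left(0 + 5\right)^{2} - 26\right) 38 + 35423} = \sqrt{\left(5^{2} - 26\right) 38 + 35423} = \sqrt{\left(25 - 26\right) 38 + 35423} = \sqrt{\left(-1\right) 38 + 35423} = \sqrt{-38 + 35423} = \sqrt{35385}$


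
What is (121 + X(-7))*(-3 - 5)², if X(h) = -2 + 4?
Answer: 7872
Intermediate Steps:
X(h) = 2
(121 + X(-7))*(-3 - 5)² = (121 + 2)*(-3 - 5)² = 123*(-8)² = 123*64 = 7872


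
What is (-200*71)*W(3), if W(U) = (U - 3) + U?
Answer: -42600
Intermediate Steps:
W(U) = -3 + 2*U (W(U) = (-3 + U) + U = -3 + 2*U)
(-200*71)*W(3) = (-200*71)*(-3 + 2*3) = -14200*(-3 + 6) = -14200*3 = -42600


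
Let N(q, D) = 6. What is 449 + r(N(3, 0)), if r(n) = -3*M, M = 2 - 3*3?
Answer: 470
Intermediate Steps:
M = -7 (M = 2 - 9 = -7)
r(n) = 21 (r(n) = -3*(-7) = 21)
449 + r(N(3, 0)) = 449 + 21 = 470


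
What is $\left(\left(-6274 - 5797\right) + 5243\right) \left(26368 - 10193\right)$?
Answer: $-110442900$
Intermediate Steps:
$\left(\left(-6274 - 5797\right) + 5243\right) \left(26368 - 10193\right) = \left(-12071 + 5243\right) 16175 = \left(-6828\right) 16175 = -110442900$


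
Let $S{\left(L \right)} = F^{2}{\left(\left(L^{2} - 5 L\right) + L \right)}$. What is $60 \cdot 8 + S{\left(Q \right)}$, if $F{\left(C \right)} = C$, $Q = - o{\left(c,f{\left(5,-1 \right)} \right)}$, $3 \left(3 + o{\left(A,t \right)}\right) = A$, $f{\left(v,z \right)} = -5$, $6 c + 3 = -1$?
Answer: $\frac{3190489}{6561} \approx 486.28$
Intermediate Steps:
$c = - \frac{2}{3}$ ($c = - \frac{1}{2} + \frac{1}{6} \left(-1\right) = - \frac{1}{2} - \frac{1}{6} = - \frac{2}{3} \approx -0.66667$)
$o{\left(A,t \right)} = -3 + \frac{A}{3}$
$Q = \frac{29}{9}$ ($Q = - (-3 + \frac{1}{3} \left(- \frac{2}{3}\right)) = - (-3 - \frac{2}{9}) = \left(-1\right) \left(- \frac{29}{9}\right) = \frac{29}{9} \approx 3.2222$)
$S{\left(L \right)} = \left(L^{2} - 4 L\right)^{2}$ ($S{\left(L \right)} = \left(\left(L^{2} - 5 L\right) + L\right)^{2} = \left(L^{2} - 4 L\right)^{2}$)
$60 \cdot 8 + S{\left(Q \right)} = 60 \cdot 8 + \left(\frac{29}{9}\right)^{2} \left(-4 + \frac{29}{9}\right)^{2} = 480 + \frac{841 \left(- \frac{7}{9}\right)^{2}}{81} = 480 + \frac{841}{81} \cdot \frac{49}{81} = 480 + \frac{41209}{6561} = \frac{3190489}{6561}$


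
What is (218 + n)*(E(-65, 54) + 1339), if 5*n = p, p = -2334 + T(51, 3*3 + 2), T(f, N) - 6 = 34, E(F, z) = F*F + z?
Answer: -6764072/5 ≈ -1.3528e+6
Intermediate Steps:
E(F, z) = z + F² (E(F, z) = F² + z = z + F²)
T(f, N) = 40 (T(f, N) = 6 + 34 = 40)
p = -2294 (p = -2334 + 40 = -2294)
n = -2294/5 (n = (⅕)*(-2294) = -2294/5 ≈ -458.80)
(218 + n)*(E(-65, 54) + 1339) = (218 - 2294/5)*((54 + (-65)²) + 1339) = -1204*((54 + 4225) + 1339)/5 = -1204*(4279 + 1339)/5 = -1204/5*5618 = -6764072/5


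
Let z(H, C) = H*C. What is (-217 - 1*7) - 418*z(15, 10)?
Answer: -62924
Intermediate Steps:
z(H, C) = C*H
(-217 - 1*7) - 418*z(15, 10) = (-217 - 1*7) - 4180*15 = (-217 - 7) - 418*150 = -224 - 62700 = -62924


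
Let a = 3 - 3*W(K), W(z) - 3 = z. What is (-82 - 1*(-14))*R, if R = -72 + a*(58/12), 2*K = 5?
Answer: 9333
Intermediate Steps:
K = 5/2 (K = (½)*5 = 5/2 ≈ 2.5000)
W(z) = 3 + z
a = -27/2 (a = 3 - 3*(3 + 5/2) = 3 - 3*11/2 = 3 - 33/2 = -27/2 ≈ -13.500)
R = -549/4 (R = -72 - 783/12 = -72 - 27/2*29/6 = -72 - 261/4 = -549/4 ≈ -137.25)
(-82 - 1*(-14))*R = (-82 - 1*(-14))*(-549/4) = (-82 + 14)*(-549/4) = -68*(-549/4) = 9333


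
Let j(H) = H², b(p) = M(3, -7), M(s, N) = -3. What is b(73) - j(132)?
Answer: -17427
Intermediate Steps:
b(p) = -3
b(73) - j(132) = -3 - 1*132² = -3 - 1*17424 = -3 - 17424 = -17427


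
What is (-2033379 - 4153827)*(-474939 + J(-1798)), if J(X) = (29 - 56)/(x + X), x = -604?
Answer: 3529192978423953/1201 ≈ 2.9385e+12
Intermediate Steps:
J(X) = -27/(-604 + X) (J(X) = (29 - 56)/(-604 + X) = -27/(-604 + X))
(-2033379 - 4153827)*(-474939 + J(-1798)) = (-2033379 - 4153827)*(-474939 - 27/(-604 - 1798)) = -6187206*(-474939 - 27/(-2402)) = -6187206*(-474939 - 27*(-1/2402)) = -6187206*(-474939 + 27/2402) = -6187206*(-1140803451/2402) = 3529192978423953/1201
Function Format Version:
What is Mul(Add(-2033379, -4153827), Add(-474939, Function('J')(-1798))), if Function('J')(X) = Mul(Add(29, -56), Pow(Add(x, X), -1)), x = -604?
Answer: Rational(3529192978423953, 1201) ≈ 2.9385e+12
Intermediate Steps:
Function('J')(X) = Mul(-27, Pow(Add(-604, X), -1)) (Function('J')(X) = Mul(Add(29, -56), Pow(Add(-604, X), -1)) = Mul(-27, Pow(Add(-604, X), -1)))
Mul(Add(-2033379, -4153827), Add(-474939, Function('J')(-1798))) = Mul(Add(-2033379, -4153827), Add(-474939, Mul(-27, Pow(Add(-604, -1798), -1)))) = Mul(-6187206, Add(-474939, Mul(-27, Pow(-2402, -1)))) = Mul(-6187206, Add(-474939, Mul(-27, Rational(-1, 2402)))) = Mul(-6187206, Add(-474939, Rational(27, 2402))) = Mul(-6187206, Rational(-1140803451, 2402)) = Rational(3529192978423953, 1201)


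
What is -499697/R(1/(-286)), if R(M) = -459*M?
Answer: -142913342/459 ≈ -3.1136e+5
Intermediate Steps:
-499697/R(1/(-286)) = -499697/((-459/(-286))) = -499697/((-459*(-1/286))) = -499697/459/286 = -499697*286/459 = -142913342/459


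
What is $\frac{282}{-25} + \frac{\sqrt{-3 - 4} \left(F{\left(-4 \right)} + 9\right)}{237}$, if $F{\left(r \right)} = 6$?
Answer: $- \frac{282}{25} + \frac{5 i \sqrt{7}}{79} \approx -11.28 + 0.16745 i$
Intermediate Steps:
$\frac{282}{-25} + \frac{\sqrt{-3 - 4} \left(F{\left(-4 \right)} + 9\right)}{237} = \frac{282}{-25} + \frac{\sqrt{-3 - 4} \left(6 + 9\right)}{237} = 282 \left(- \frac{1}{25}\right) + \sqrt{-7} \cdot 15 \cdot \frac{1}{237} = - \frac{282}{25} + i \sqrt{7} \cdot 15 \cdot \frac{1}{237} = - \frac{282}{25} + 15 i \sqrt{7} \cdot \frac{1}{237} = - \frac{282}{25} + \frac{5 i \sqrt{7}}{79}$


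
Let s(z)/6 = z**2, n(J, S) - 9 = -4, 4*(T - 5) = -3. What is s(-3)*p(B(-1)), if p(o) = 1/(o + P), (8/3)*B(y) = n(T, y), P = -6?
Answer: -144/11 ≈ -13.091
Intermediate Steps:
T = 17/4 (T = 5 + (1/4)*(-3) = 5 - 3/4 = 17/4 ≈ 4.2500)
n(J, S) = 5 (n(J, S) = 9 - 4 = 5)
s(z) = 6*z**2
B(y) = 15/8 (B(y) = (3/8)*5 = 15/8)
p(o) = 1/(-6 + o) (p(o) = 1/(o - 6) = 1/(-6 + o))
s(-3)*p(B(-1)) = (6*(-3)**2)/(-6 + 15/8) = (6*9)/(-33/8) = 54*(-8/33) = -144/11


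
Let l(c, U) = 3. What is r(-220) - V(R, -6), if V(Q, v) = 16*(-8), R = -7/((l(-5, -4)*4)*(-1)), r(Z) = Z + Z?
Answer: -312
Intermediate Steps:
r(Z) = 2*Z
R = 7/12 (R = -7/((3*4)*(-1)) = -7/(12*(-1)) = -7/(-12) = -7*(-1)/12 = -1*(-7/12) = 7/12 ≈ 0.58333)
V(Q, v) = -128
r(-220) - V(R, -6) = 2*(-220) - 1*(-128) = -440 + 128 = -312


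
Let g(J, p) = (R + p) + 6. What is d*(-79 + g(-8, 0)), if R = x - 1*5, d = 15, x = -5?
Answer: -1245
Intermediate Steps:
R = -10 (R = -5 - 1*5 = -5 - 5 = -10)
g(J, p) = -4 + p (g(J, p) = (-10 + p) + 6 = -4 + p)
d*(-79 + g(-8, 0)) = 15*(-79 + (-4 + 0)) = 15*(-79 - 4) = 15*(-83) = -1245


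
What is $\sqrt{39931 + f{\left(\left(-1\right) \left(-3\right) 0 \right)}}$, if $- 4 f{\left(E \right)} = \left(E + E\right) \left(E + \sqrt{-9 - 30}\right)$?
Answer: $\sqrt{39931} \approx 199.83$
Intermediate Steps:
$f{\left(E \right)} = - \frac{E \left(E + i \sqrt{39}\right)}{2}$ ($f{\left(E \right)} = - \frac{\left(E + E\right) \left(E + \sqrt{-9 - 30}\right)}{4} = - \frac{2 E \left(E + \sqrt{-39}\right)}{4} = - \frac{2 E \left(E + i \sqrt{39}\right)}{4} = - \frac{E \left(E + i \sqrt{39}\right)}{2}$)
$\sqrt{39931 + f{\left(\left(-1\right) \left(-3\right) 0 \right)}} = \sqrt{39931 - \frac{\left(-1\right) \left(-3\right) 0 \left(\left(-1\right) \left(-3\right) 0 + i \sqrt{39}\right)}{2}} = \sqrt{39931 - \frac{3 \cdot 0 \left(3 \cdot 0 + i \sqrt{39}\right)}{2}} = \sqrt{39931 - 0 \left(0 + i \sqrt{39}\right)} = \sqrt{39931 - 0 i \sqrt{39}} = \sqrt{39931 + 0} = \sqrt{39931}$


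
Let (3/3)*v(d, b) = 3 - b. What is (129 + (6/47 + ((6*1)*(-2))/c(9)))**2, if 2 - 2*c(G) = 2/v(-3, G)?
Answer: 1528731801/108241 ≈ 14123.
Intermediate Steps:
v(d, b) = 3 - b
c(G) = 1 - 1/(3 - G)
(129 + (6/47 + ((6*1)*(-2))/c(9)))**2 = (129 + (6/47 + ((6*1)*(-2))/(((-2 + 9)/(-3 + 9)))))**2 = (129 + (6*(1/47) + (6*(-2))/((7/6))))**2 = (129 + (6/47 - 12/((1/6)*7)))**2 = (129 + (6/47 - 12/7/6))**2 = (129 + (6/47 - 12*6/7))**2 = (129 + (6/47 - 72/7))**2 = (129 - 3342/329)**2 = (39099/329)**2 = 1528731801/108241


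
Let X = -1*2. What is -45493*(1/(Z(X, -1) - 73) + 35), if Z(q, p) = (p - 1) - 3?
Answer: -124150397/78 ≈ -1.5917e+6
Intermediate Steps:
X = -2
Z(q, p) = -4 + p (Z(q, p) = (-1 + p) - 3 = -4 + p)
-45493*(1/(Z(X, -1) - 73) + 35) = -45493*(1/((-4 - 1) - 73) + 35) = -45493*(1/(-5 - 73) + 35) = -45493*(1/(-78) + 35) = -45493*(-1/78 + 35) = -45493*2729/78 = -124150397/78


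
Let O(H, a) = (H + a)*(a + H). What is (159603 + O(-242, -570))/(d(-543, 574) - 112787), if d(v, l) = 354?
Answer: -818947/112433 ≈ -7.2839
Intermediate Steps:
O(H, a) = (H + a)² (O(H, a) = (H + a)*(H + a) = (H + a)²)
(159603 + O(-242, -570))/(d(-543, 574) - 112787) = (159603 + (-242 - 570)²)/(354 - 112787) = (159603 + (-812)²)/(-112433) = (159603 + 659344)*(-1/112433) = 818947*(-1/112433) = -818947/112433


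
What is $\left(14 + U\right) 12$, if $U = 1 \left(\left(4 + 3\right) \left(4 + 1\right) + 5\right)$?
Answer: $648$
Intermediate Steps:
$U = 40$ ($U = 1 \left(7 \cdot 5 + 5\right) = 1 \left(35 + 5\right) = 1 \cdot 40 = 40$)
$\left(14 + U\right) 12 = \left(14 + 40\right) 12 = 54 \cdot 12 = 648$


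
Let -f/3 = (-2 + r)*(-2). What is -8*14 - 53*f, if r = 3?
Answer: -430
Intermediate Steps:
f = 6 (f = -3*(-2 + 3)*(-2) = -3*(-2) = 6)
-8*14 - 53*f = -8*14 - 53*6 = -112 - 318 = -430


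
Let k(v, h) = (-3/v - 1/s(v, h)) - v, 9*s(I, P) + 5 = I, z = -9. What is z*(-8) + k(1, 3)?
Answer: 281/4 ≈ 70.250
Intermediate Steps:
s(I, P) = -5/9 + I/9
k(v, h) = -v - 1/(-5/9 + v/9) - 3/v (k(v, h) = (-3/v - 1/(-5/9 + v/9)) - v = (-1/(-5/9 + v/9) - 3/v) - v = -v - 1/(-5/9 + v/9) - 3/v)
z*(-8) + k(1, 3) = -9*(-8) + (15 - 12*1 + 1²*(5 - 1*1))/(1*(-5 + 1)) = 72 + 1*(15 - 12 + 1*(5 - 1))/(-4) = 72 + 1*(-¼)*(15 - 12 + 1*4) = 72 + 1*(-¼)*(15 - 12 + 4) = 72 + 1*(-¼)*7 = 72 - 7/4 = 281/4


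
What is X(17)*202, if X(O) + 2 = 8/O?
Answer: -5252/17 ≈ -308.94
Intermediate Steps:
X(O) = -2 + 8/O
X(17)*202 = (-2 + 8/17)*202 = -26/17*202 = -5252/17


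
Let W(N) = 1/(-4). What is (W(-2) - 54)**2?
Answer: 47089/16 ≈ 2943.1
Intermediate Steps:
W(N) = -1/4
(W(-2) - 54)**2 = (-1/4 - 54)**2 = (-217/4)**2 = 47089/16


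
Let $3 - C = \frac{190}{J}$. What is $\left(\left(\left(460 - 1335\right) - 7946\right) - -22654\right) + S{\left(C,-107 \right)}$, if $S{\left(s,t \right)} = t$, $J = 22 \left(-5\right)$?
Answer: $13726$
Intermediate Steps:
$J = -110$
$C = \frac{52}{11}$ ($C = 3 - \frac{190}{-110} = 3 - 190 \left(- \frac{1}{110}\right) = 3 - - \frac{19}{11} = 3 + \frac{19}{11} = \frac{52}{11} \approx 4.7273$)
$\left(\left(\left(460 - 1335\right) - 7946\right) - -22654\right) + S{\left(C,-107 \right)} = \left(\left(\left(460 - 1335\right) - 7946\right) - -22654\right) - 107 = \left(\left(-875 - 7946\right) + 22654\right) - 107 = \left(-8821 + 22654\right) - 107 = 13833 - 107 = 13726$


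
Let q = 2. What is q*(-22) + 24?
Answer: -20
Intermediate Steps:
q*(-22) + 24 = 2*(-22) + 24 = -44 + 24 = -20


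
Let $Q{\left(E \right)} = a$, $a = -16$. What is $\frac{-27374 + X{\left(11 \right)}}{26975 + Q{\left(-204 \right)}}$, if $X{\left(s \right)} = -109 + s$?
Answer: $- \frac{27472}{26959} \approx -1.019$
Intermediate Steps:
$Q{\left(E \right)} = -16$
$\frac{-27374 + X{\left(11 \right)}}{26975 + Q{\left(-204 \right)}} = \frac{-27374 + \left(-109 + 11\right)}{26975 - 16} = \frac{-27374 - 98}{26959} = \left(-27472\right) \frac{1}{26959} = - \frac{27472}{26959}$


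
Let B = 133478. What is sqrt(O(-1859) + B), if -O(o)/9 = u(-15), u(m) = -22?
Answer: 2*sqrt(33419) ≈ 365.62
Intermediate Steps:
O(o) = 198 (O(o) = -9*(-22) = 198)
sqrt(O(-1859) + B) = sqrt(198 + 133478) = sqrt(133676) = 2*sqrt(33419)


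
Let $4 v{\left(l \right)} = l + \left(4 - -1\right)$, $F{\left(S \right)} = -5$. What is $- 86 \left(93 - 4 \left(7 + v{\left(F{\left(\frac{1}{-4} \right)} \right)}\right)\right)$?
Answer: $-5590$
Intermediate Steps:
$v{\left(l \right)} = \frac{5}{4} + \frac{l}{4}$ ($v{\left(l \right)} = \frac{l + \left(4 - -1\right)}{4} = \frac{l + \left(4 + 1\right)}{4} = \frac{l + 5}{4} = \frac{5 + l}{4} = \frac{5}{4} + \frac{l}{4}$)
$- 86 \left(93 - 4 \left(7 + v{\left(F{\left(\frac{1}{-4} \right)} \right)}\right)\right) = - 86 \left(93 - 4 \left(7 + \left(\frac{5}{4} + \frac{1}{4} \left(-5\right)\right)\right)\right) = - 86 \left(93 - 4 \left(7 + \left(\frac{5}{4} - \frac{5}{4}\right)\right)\right) = - 86 \left(93 - 4 \left(7 + 0\right)\right) = - 86 \left(93 - 28\right) = \left(-86\right) 65 = -5590$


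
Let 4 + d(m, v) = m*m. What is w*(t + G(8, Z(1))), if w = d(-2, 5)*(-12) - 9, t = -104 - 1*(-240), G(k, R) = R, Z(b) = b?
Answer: -1233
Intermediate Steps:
d(m, v) = -4 + m**2 (d(m, v) = -4 + m*m = -4 + m**2)
t = 136 (t = -104 + 240 = 136)
w = -9 (w = (-4 + (-2)**2)*(-12) - 9 = (-4 + 4)*(-12) - 9 = 0*(-12) - 9 = 0 - 9 = -9)
w*(t + G(8, Z(1))) = -9*(136 + 1) = -9*137 = -1233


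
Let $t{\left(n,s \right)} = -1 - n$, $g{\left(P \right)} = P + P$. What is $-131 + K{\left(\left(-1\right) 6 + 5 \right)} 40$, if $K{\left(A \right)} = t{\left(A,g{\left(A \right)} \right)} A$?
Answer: $-131$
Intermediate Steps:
$g{\left(P \right)} = 2 P$
$K{\left(A \right)} = A \left(-1 - A\right)$ ($K{\left(A \right)} = \left(-1 - A\right) A = A \left(-1 - A\right)$)
$-131 + K{\left(\left(-1\right) 6 + 5 \right)} 40 = -131 + - \left(\left(-1\right) 6 + 5\right) \left(1 + \left(\left(-1\right) 6 + 5\right)\right) 40 = -131 + - \left(-6 + 5\right) \left(1 + \left(-6 + 5\right)\right) 40 = -131 + \left(-1\right) \left(-1\right) \left(1 - 1\right) 40 = -131 + \left(-1\right) \left(-1\right) 0 \cdot 40 = -131 + 0 \cdot 40 = -131 + 0 = -131$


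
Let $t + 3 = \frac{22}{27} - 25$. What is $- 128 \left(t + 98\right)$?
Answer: $- \frac{244736}{27} \approx -9064.3$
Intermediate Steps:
$t = - \frac{734}{27}$ ($t = -3 - \left(25 - \frac{22}{27}\right) = -3 + \left(22 \cdot \frac{1}{27} - 25\right) = -3 + \left(\frac{22}{27} - 25\right) = -3 - \frac{653}{27} = - \frac{734}{27} \approx -27.185$)
$- 128 \left(t + 98\right) = - 128 \left(- \frac{734}{27} + 98\right) = \left(-128\right) \frac{1912}{27} = - \frac{244736}{27}$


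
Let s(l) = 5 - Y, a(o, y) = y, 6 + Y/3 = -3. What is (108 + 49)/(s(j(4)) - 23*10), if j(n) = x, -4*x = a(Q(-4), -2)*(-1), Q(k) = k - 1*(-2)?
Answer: -157/198 ≈ -0.79293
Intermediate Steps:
Y = -27 (Y = -18 + 3*(-3) = -18 - 9 = -27)
Q(k) = 2 + k (Q(k) = k + 2 = 2 + k)
x = -½ (x = -(-1)*(-1)/2 = -¼*2 = -½ ≈ -0.50000)
j(n) = -½
s(l) = 32 (s(l) = 5 - 1*(-27) = 5 + 27 = 32)
(108 + 49)/(s(j(4)) - 23*10) = (108 + 49)/(32 - 23*10) = 157/(32 - 230) = 157/(-198) = 157*(-1/198) = -157/198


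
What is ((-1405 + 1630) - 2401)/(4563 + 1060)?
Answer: -2176/5623 ≈ -0.38698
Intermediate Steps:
((-1405 + 1630) - 2401)/(4563 + 1060) = (225 - 2401)/5623 = -2176*1/5623 = -2176/5623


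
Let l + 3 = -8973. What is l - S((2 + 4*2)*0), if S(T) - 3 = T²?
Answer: -8979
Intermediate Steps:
S(T) = 3 + T²
l = -8976 (l = -3 - 8973 = -8976)
l - S((2 + 4*2)*0) = -8976 - (3 + ((2 + 4*2)*0)²) = -8976 - (3 + ((2 + 8)*0)²) = -8976 - (3 + (10*0)²) = -8976 - (3 + 0²) = -8976 - (3 + 0) = -8976 - 1*3 = -8976 - 3 = -8979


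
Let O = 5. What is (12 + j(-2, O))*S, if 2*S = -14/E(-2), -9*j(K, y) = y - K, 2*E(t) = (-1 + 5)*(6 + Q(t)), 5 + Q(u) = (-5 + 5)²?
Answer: -707/18 ≈ -39.278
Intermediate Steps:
Q(u) = -5 (Q(u) = -5 + (-5 + 5)² = -5 + 0² = -5 + 0 = -5)
E(t) = 2 (E(t) = ((-1 + 5)*(6 - 5))/2 = (4*1)/2 = (½)*4 = 2)
j(K, y) = -y/9 + K/9 (j(K, y) = -(y - K)/9 = -y/9 + K/9)
S = -7/2 (S = (-14/2)/2 = (-14*½)/2 = (½)*(-7) = -7/2 ≈ -3.5000)
(12 + j(-2, O))*S = (12 + (-⅑*5 + (⅑)*(-2)))*(-7/2) = (12 + (-5/9 - 2/9))*(-7/2) = (12 - 7/9)*(-7/2) = (101/9)*(-7/2) = -707/18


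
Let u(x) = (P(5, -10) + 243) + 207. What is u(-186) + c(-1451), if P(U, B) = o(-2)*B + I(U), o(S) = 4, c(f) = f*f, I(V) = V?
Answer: 2105816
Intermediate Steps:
c(f) = f²
P(U, B) = U + 4*B (P(U, B) = 4*B + U = U + 4*B)
u(x) = 415 (u(x) = ((5 + 4*(-10)) + 243) + 207 = ((5 - 40) + 243) + 207 = (-35 + 243) + 207 = 208 + 207 = 415)
u(-186) + c(-1451) = 415 + (-1451)² = 415 + 2105401 = 2105816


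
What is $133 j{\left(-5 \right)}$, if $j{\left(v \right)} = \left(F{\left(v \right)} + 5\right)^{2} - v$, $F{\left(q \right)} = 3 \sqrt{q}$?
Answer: $-1995 + 3990 i \sqrt{5} \approx -1995.0 + 8921.9 i$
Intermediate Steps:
$j{\left(v \right)} = \left(5 + 3 \sqrt{v}\right)^{2} - v$ ($j{\left(v \right)} = \left(3 \sqrt{v} + 5\right)^{2} - v = \left(5 + 3 \sqrt{v}\right)^{2} - v$)
$133 j{\left(-5 \right)} = 133 \left(\left(5 + 3 \sqrt{-5}\right)^{2} - -5\right) = 133 \left(\left(5 + 3 i \sqrt{5}\right)^{2} + 5\right) = 133 \left(5 + \left(5 + 3 i \sqrt{5}\right)^{2}\right) = 665 + 133 \left(5 + 3 i \sqrt{5}\right)^{2}$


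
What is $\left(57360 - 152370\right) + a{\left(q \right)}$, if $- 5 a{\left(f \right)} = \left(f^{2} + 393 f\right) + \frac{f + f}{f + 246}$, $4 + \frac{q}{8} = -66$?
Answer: $- \frac{17853210}{157} \approx -1.1371 \cdot 10^{5}$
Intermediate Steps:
$q = -560$ ($q = -32 + 8 \left(-66\right) = -32 - 528 = -560$)
$a{\left(f \right)} = - \frac{393 f}{5} - \frac{f^{2}}{5} - \frac{2 f}{5 \left(246 + f\right)}$ ($a{\left(f \right)} = - \frac{\left(f^{2} + 393 f\right) + \frac{f + f}{f + 246}}{5} = - \frac{\left(f^{2} + 393 f\right) + \frac{2 f}{246 + f}}{5} = - \frac{f^{2} + 393 f + \frac{2 f}{246 + f}}{5} = - \frac{393 f}{5} - \frac{f^{2}}{5} - \frac{2 f}{5 \left(246 + f\right)}$)
$\left(57360 - 152370\right) + a{\left(q \right)} = \left(57360 - 152370\right) - - \frac{560 \left(96680 + \left(-560\right)^{2} + 639 \left(-560\right)\right)}{1230 + 5 \left(-560\right)} = -95010 - - \frac{560 \left(96680 + 313600 - 357840\right)}{1230 - 2800} = -95010 - \left(-560\right) \frac{1}{-1570} \cdot 52440 = -95010 - \left(-560\right) \left(- \frac{1}{1570}\right) 52440 = -95010 - \frac{2936640}{157} = - \frac{17853210}{157}$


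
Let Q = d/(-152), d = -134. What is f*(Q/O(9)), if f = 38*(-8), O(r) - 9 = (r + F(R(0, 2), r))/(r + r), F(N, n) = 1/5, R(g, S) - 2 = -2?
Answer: -3015/107 ≈ -28.178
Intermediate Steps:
R(g, S) = 0 (R(g, S) = 2 - 2 = 0)
F(N, n) = 1/5
Q = 67/76 (Q = -134/(-152) = -134*(-1/152) = 67/76 ≈ 0.88158)
O(r) = 9 + (1/5 + r)/(2*r) (O(r) = 9 + (r + 1/5)/(r + r) = 9 + (1/5 + r)/((2*r)) = 9 + (1/5 + r)*(1/(2*r)) = 9 + (1/5 + r)/(2*r))
f = -304
f*(Q/O(9)) = -268/((1/10)*(1 + 95*9)/9) = -268/((1/10)*(1/9)*(1 + 855)) = -268/((1/10)*(1/9)*856) = -268/428/45 = -268*45/428 = -304*3015/32528 = -3015/107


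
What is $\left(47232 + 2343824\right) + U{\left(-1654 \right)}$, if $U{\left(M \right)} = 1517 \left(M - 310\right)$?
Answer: $-588332$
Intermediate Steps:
$U{\left(M \right)} = -470270 + 1517 M$ ($U{\left(M \right)} = 1517 \left(-310 + M\right) = -470270 + 1517 M$)
$\left(47232 + 2343824\right) + U{\left(-1654 \right)} = \left(47232 + 2343824\right) + \left(-470270 + 1517 \left(-1654\right)\right) = 2391056 - 2979388 = -588332$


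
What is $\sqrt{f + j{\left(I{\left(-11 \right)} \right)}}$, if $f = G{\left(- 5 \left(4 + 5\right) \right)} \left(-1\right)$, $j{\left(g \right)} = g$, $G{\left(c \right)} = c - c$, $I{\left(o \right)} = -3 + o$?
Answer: $i \sqrt{14} \approx 3.7417 i$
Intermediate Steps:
$G{\left(c \right)} = 0$
$f = 0$ ($f = 0 \left(-1\right) = 0$)
$\sqrt{f + j{\left(I{\left(-11 \right)} \right)}} = \sqrt{0 - 14} = \sqrt{-14} = i \sqrt{14}$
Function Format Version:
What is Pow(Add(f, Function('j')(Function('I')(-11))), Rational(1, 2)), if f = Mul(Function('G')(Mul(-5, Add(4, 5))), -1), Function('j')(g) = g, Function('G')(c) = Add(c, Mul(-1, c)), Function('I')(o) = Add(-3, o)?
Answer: Mul(I, Pow(14, Rational(1, 2))) ≈ Mul(3.7417, I)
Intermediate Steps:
Function('G')(c) = 0
f = 0 (f = Mul(0, -1) = 0)
Pow(Add(f, Function('j')(Function('I')(-11))), Rational(1, 2)) = Pow(Add(0, Add(-3, -11)), Rational(1, 2)) = Pow(Add(0, -14), Rational(1, 2)) = Pow(-14, Rational(1, 2)) = Mul(I, Pow(14, Rational(1, 2)))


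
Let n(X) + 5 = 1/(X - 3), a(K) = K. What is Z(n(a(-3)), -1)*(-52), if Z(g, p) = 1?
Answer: -52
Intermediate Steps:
n(X) = -5 + 1/(-3 + X) (n(X) = -5 + 1/(X - 3) = -5 + 1/(-3 + X))
Z(n(a(-3)), -1)*(-52) = 1*(-52) = -52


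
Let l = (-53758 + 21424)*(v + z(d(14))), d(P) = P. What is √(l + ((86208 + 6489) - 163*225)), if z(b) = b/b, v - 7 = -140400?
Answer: 5*√181579638 ≈ 67376.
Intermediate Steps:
v = -140393 (v = 7 - 140400 = -140393)
z(b) = 1
l = 4539434928 (l = (-53758 + 21424)*(-140393 + 1) = -32334*(-140392) = 4539434928)
√(l + ((86208 + 6489) - 163*225)) = √(4539434928 + ((86208 + 6489) - 163*225)) = √(4539434928 + (92697 - 36675)) = √(4539434928 + 56022) = √4539490950 = 5*√181579638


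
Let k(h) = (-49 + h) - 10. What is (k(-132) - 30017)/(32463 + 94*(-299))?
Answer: -30208/4357 ≈ -6.9332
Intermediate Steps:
k(h) = -59 + h
(k(-132) - 30017)/(32463 + 94*(-299)) = ((-59 - 132) - 30017)/(32463 + 94*(-299)) = (-191 - 30017)/(32463 - 28106) = -30208/4357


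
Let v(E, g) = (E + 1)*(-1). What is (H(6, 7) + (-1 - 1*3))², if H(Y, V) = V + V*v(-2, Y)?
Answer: 100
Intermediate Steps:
v(E, g) = -1 - E (v(E, g) = (1 + E)*(-1) = -1 - E)
H(Y, V) = 2*V (H(Y, V) = V + V*(-1 - 1*(-2)) = V + V*(-1 + 2) = V + V*1 = V + V = 2*V)
(H(6, 7) + (-1 - 1*3))² = (2*7 + (-1 - 1*3))² = (14 + (-1 - 3))² = (14 - 4)² = 10² = 100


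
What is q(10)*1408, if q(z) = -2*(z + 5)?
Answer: -42240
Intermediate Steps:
q(z) = -10 - 2*z (q(z) = -2*(5 + z) = -10 - 2*z)
q(10)*1408 = (-10 - 2*10)*1408 = (-10 - 20)*1408 = -30*1408 = -42240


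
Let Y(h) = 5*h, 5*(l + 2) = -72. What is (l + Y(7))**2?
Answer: 8649/25 ≈ 345.96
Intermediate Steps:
l = -82/5 (l = -2 + (1/5)*(-72) = -2 - 72/5 = -82/5 ≈ -16.400)
(l + Y(7))**2 = (-82/5 + 5*7)**2 = (-82/5 + 35)**2 = (93/5)**2 = 8649/25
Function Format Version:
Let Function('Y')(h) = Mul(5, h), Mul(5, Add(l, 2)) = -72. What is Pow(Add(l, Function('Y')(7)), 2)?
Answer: Rational(8649, 25) ≈ 345.96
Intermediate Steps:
l = Rational(-82, 5) (l = Add(-2, Mul(Rational(1, 5), -72)) = Add(-2, Rational(-72, 5)) = Rational(-82, 5) ≈ -16.400)
Pow(Add(l, Function('Y')(7)), 2) = Pow(Add(Rational(-82, 5), Mul(5, 7)), 2) = Pow(Add(Rational(-82, 5), 35), 2) = Pow(Rational(93, 5), 2) = Rational(8649, 25)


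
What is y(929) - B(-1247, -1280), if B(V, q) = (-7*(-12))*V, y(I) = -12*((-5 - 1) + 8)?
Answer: 104724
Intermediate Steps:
y(I) = -24 (y(I) = -12*(-6 + 8) = -12*2 = -24)
B(V, q) = 84*V
y(929) - B(-1247, -1280) = -24 - 84*(-1247) = -24 - 1*(-104748) = -24 + 104748 = 104724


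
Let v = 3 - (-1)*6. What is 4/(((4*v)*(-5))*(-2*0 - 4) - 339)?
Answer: 4/381 ≈ 0.010499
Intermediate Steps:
v = 9 (v = 3 - 1*(-6) = 3 + 6 = 9)
4/(((4*v)*(-5))*(-2*0 - 4) - 339) = 4/(((4*9)*(-5))*(-2*0 - 4) - 339) = 4/((36*(-5))*(0 - 4) - 339) = 4/(-180*(-4) - 339) = 4/(720 - 339) = 4/381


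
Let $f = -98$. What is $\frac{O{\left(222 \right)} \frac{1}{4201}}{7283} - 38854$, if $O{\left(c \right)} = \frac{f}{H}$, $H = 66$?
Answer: $- \frac{39229490456755}{1009664139} \approx -38854.0$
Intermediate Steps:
$O{\left(c \right)} = - \frac{49}{33}$ ($O{\left(c \right)} = - \frac{98}{66} = \left(-98\right) \frac{1}{66} = - \frac{49}{33}$)
$\frac{O{\left(222 \right)} \frac{1}{4201}}{7283} - 38854 = \frac{\left(- \frac{49}{33}\right) \frac{1}{4201}}{7283} - 38854 = \left(- \frac{49}{33}\right) \frac{1}{4201} \cdot \frac{1}{7283} - 38854 = \left(- \frac{49}{138633}\right) \frac{1}{7283} - 38854 = - \frac{49}{1009664139} - 38854 = - \frac{39229490456755}{1009664139}$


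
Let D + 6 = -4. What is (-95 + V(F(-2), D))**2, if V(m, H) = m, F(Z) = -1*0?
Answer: 9025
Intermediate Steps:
F(Z) = 0
D = -10 (D = -6 - 4 = -10)
(-95 + V(F(-2), D))**2 = (-95 + 0)**2 = (-95)**2 = 9025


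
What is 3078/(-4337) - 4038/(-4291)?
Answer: 4305108/18610067 ≈ 0.23133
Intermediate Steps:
3078/(-4337) - 4038/(-4291) = 3078*(-1/4337) - 4038*(-1/4291) = -3078/4337 + 4038/4291 = 4305108/18610067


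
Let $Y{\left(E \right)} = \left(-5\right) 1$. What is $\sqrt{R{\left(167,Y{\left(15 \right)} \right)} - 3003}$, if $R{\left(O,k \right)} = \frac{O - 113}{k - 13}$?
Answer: $3 i \sqrt{334} \approx 54.827 i$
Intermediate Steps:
$Y{\left(E \right)} = -5$
$R{\left(O,k \right)} = \frac{-113 + O}{-13 + k}$
$\sqrt{R{\left(167,Y{\left(15 \right)} \right)} - 3003} = \sqrt{\frac{-113 + 167}{-13 - 5} - 3003} = \sqrt{\frac{1}{-18} \cdot 54 - 3003} = \sqrt{\left(- \frac{1}{18}\right) 54 - 3003} = \sqrt{-3 - 3003} = \sqrt{-3006} = 3 i \sqrt{334}$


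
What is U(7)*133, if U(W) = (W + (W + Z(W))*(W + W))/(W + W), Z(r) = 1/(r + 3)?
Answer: 5054/5 ≈ 1010.8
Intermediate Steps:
Z(r) = 1/(3 + r)
U(W) = (W + 2*W*(W + 1/(3 + W)))/(2*W) (U(W) = (W + (W + 1/(3 + W))*(W + W))/(W + W) = (W + (W + 1/(3 + W))*(2*W))/((2*W)) = (W + 2*W*(W + 1/(3 + W)))*(1/(2*W)) = (W + 2*W*(W + 1/(3 + W)))/(2*W))
U(7)*133 = ((2 + (1 + 2*7)*(3 + 7))/(2*(3 + 7)))*133 = ((1/2)*(2 + (1 + 14)*10)/10)*133 = ((1/2)*(1/10)*(2 + 15*10))*133 = ((1/2)*(1/10)*(2 + 150))*133 = ((1/2)*(1/10)*152)*133 = (38/5)*133 = 5054/5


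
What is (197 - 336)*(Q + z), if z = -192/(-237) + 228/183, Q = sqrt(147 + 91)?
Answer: -1377212/4819 - 139*sqrt(238) ≈ -2430.2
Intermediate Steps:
Q = sqrt(238) ≈ 15.427
z = 9908/4819 (z = -192*(-1/237) + 228*(1/183) = 64/79 + 76/61 = 9908/4819 ≈ 2.0560)
(197 - 336)*(Q + z) = (197 - 336)*(sqrt(238) + 9908/4819) = -139*(9908/4819 + sqrt(238)) = -1377212/4819 - 139*sqrt(238)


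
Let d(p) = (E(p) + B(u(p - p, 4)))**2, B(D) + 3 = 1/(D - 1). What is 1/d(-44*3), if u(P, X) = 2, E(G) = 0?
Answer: 1/4 ≈ 0.25000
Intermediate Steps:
B(D) = -3 + 1/(-1 + D) (B(D) = -3 + 1/(D - 1) = -3 + 1/(-1 + D))
d(p) = 4 (d(p) = (0 + (4 - 3*2)/(-1 + 2))**2 = (0 + (4 - 6)/1)**2 = (0 + 1*(-2))**2 = (0 - 2)**2 = (-2)**2 = 4)
1/d(-44*3) = 1/4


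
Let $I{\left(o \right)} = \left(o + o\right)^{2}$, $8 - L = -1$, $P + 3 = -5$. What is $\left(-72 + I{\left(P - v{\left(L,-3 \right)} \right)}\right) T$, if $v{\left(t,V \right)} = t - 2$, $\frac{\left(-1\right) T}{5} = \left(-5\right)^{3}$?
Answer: $517500$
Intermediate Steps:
$P = -8$ ($P = -3 - 5 = -8$)
$L = 9$ ($L = 8 - -1 = 8 + 1 = 9$)
$T = 625$ ($T = - 5 \left(-5\right)^{3} = \left(-5\right) \left(-125\right) = 625$)
$v{\left(t,V \right)} = -2 + t$
$I{\left(o \right)} = 4 o^{2}$ ($I{\left(o \right)} = \left(2 o\right)^{2} = 4 o^{2}$)
$\left(-72 + I{\left(P - v{\left(L,-3 \right)} \right)}\right) T = \left(-72 + 4 \left(-8 - \left(-2 + 9\right)\right)^{2}\right) 625 = \left(-72 + 4 \left(-8 - 7\right)^{2}\right) 625 = \left(-72 + 4 \left(-15\right)^{2}\right) 625 = \left(-72 + 4 \cdot 225\right) 625 = \left(-72 + 900\right) 625 = 828 \cdot 625 = 517500$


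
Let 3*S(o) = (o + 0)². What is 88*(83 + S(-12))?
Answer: 11528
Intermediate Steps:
S(o) = o²/3 (S(o) = (o + 0)²/3 = o²/3)
88*(83 + S(-12)) = 88*(83 + (⅓)*(-12)²) = 88*(83 + (⅓)*144) = 88*(83 + 48) = 88*131 = 11528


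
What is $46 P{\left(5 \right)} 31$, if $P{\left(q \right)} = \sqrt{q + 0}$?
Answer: $1426 \sqrt{5} \approx 3188.6$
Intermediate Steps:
$P{\left(q \right)} = \sqrt{q}$
$46 P{\left(5 \right)} 31 = 46 \sqrt{5} \cdot 31 = 1426 \sqrt{5}$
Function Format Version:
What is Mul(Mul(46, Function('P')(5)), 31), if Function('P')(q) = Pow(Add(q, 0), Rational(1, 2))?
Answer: Mul(1426, Pow(5, Rational(1, 2))) ≈ 3188.6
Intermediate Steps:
Function('P')(q) = Pow(q, Rational(1, 2))
Mul(Mul(46, Function('P')(5)), 31) = Mul(Mul(46, Pow(5, Rational(1, 2))), 31) = Mul(1426, Pow(5, Rational(1, 2)))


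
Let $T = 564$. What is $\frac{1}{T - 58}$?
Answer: $\frac{1}{506} \approx 0.0019763$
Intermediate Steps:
$\frac{1}{T - 58} = \frac{1}{564 - 58} = \frac{1}{506}$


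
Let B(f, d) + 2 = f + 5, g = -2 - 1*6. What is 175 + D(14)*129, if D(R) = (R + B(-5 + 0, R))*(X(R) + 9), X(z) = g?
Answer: 1723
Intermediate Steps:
g = -8 (g = -2 - 6 = -8)
X(z) = -8
B(f, d) = 3 + f (B(f, d) = -2 + (f + 5) = -2 + (5 + f) = 3 + f)
D(R) = -2 + R (D(R) = (R + (3 + (-5 + 0)))*(-8 + 9) = (R + (3 - 5))*1 = (R - 2)*1 = (-2 + R)*1 = -2 + R)
175 + D(14)*129 = 175 + (-2 + 14)*129 = 175 + 12*129 = 175 + 1548 = 1723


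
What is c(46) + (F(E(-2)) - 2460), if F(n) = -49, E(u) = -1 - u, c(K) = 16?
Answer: -2493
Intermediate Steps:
c(46) + (F(E(-2)) - 2460) = 16 + (-49 - 2460) = 16 - 2509 = -2493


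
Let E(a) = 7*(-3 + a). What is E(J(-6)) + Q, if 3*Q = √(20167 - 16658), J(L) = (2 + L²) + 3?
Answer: 266 + 11*√29/3 ≈ 285.75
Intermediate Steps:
J(L) = 5 + L²
E(a) = -21 + 7*a
Q = 11*√29/3 (Q = √(20167 - 16658)/3 = √3509/3 = (11*√29)/3 = 11*√29/3 ≈ 19.746)
E(J(-6)) + Q = (-21 + 7*(5 + (-6)²)) + 11*√29/3 = (-21 + 7*(5 + 36)) + 11*√29/3 = (-21 + 7*41) + 11*√29/3 = (-21 + 287) + 11*√29/3 = 266 + 11*√29/3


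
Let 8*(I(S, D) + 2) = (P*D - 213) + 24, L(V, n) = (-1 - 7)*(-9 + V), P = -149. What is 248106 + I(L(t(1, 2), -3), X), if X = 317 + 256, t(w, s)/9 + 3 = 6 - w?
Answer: 949633/4 ≈ 2.3741e+5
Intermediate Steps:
t(w, s) = 27 - 9*w (t(w, s) = -27 + 9*(6 - w) = -27 + (54 - 9*w) = 27 - 9*w)
L(V, n) = 72 - 8*V (L(V, n) = -8*(-9 + V) = 72 - 8*V)
X = 573
I(S, D) = -205/8 - 149*D/8 (I(S, D) = -2 + ((-149*D - 213) + 24)/8 = -2 + ((-213 - 149*D) + 24)/8 = -2 + (-189 - 149*D)/8 = -2 + (-189/8 - 149*D/8) = -205/8 - 149*D/8)
248106 + I(L(t(1, 2), -3), X) = 248106 + (-205/8 - 149/8*573) = 248106 + (-205/8 - 85377/8) = 248106 - 42791/4 = 949633/4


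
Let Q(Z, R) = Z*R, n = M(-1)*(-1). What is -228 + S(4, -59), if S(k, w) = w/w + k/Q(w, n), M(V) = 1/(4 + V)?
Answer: -13381/59 ≈ -226.80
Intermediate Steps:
n = -⅓ (n = -1/(4 - 1) = -1/3 = (⅓)*(-1) = -⅓ ≈ -0.33333)
Q(Z, R) = R*Z
S(k, w) = 1 - 3*k/w (S(k, w) = w/w + k/((-w/3)) = 1 + k*(-3/w) = 1 - 3*k/w)
-228 + S(4, -59) = -228 + (-59 - 3*4)/(-59) = -228 - (-59 - 12)/59 = -228 - 1/59*(-71) = -228 + 71/59 = -13381/59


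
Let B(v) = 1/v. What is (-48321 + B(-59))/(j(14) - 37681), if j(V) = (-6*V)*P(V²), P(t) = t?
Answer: 570188/638911 ≈ 0.89244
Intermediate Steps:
j(V) = -6*V³ (j(V) = (-6*V)*V² = -6*V³)
(-48321 + B(-59))/(j(14) - 37681) = (-48321 + 1/(-59))/(-6*14³ - 37681) = (-48321 - 1/59)/(-6*2744 - 37681) = -2850940/(59*(-16464 - 37681)) = -2850940/59/(-54145) = -2850940/59*(-1/54145) = 570188/638911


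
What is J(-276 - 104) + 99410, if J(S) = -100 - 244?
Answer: 99066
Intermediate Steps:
J(S) = -344
J(-276 - 104) + 99410 = -344 + 99410 = 99066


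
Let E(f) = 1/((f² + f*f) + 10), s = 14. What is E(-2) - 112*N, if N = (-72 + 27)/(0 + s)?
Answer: 6481/18 ≈ 360.06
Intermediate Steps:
N = -45/14 (N = (-72 + 27)/(0 + 14) = -45/14 ≈ -3.2143)
E(f) = 1/(10 + 2*f²) (E(f) = 1/((f² + f²) + 10) = 1/(2*f² + 10) = 1/(10 + 2*f²))
E(-2) - 112*N = 1/(2*(5 + (-2)²)) - 112*(-45/14) = 1/(2*(5 + 4)) + 360 = (½)/9 + 360 = (½)*(⅑) + 360 = 1/18 + 360 = 6481/18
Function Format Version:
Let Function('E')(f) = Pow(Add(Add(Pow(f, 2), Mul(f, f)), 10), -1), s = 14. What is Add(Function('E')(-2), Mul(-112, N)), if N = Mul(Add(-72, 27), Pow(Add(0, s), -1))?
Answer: Rational(6481, 18) ≈ 360.06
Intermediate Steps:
N = Rational(-45, 14) (N = Mul(Add(-72, 27), Pow(Add(0, 14), -1)) = Mul(-45, Pow(14, -1)) = Mul(-45, Rational(1, 14)) = Rational(-45, 14) ≈ -3.2143)
Function('E')(f) = Pow(Add(10, Mul(2, Pow(f, 2))), -1) (Function('E')(f) = Pow(Add(Add(Pow(f, 2), Pow(f, 2)), 10), -1) = Pow(Add(Mul(2, Pow(f, 2)), 10), -1) = Pow(Add(10, Mul(2, Pow(f, 2))), -1))
Add(Function('E')(-2), Mul(-112, N)) = Add(Mul(Rational(1, 2), Pow(Add(5, Pow(-2, 2)), -1)), Mul(-112, Rational(-45, 14))) = Add(Mul(Rational(1, 2), Pow(Add(5, 4), -1)), 360) = Add(Mul(Rational(1, 2), Pow(9, -1)), 360) = Add(Mul(Rational(1, 2), Rational(1, 9)), 360) = Add(Rational(1, 18), 360) = Rational(6481, 18)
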